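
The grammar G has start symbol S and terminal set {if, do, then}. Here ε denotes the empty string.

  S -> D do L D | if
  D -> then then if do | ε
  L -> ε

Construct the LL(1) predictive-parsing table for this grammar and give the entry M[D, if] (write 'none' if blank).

FIRST(D): from D->then then if do we get {then}; from D->ε we get {ε}. So FIRST(D) = {ε, then}.
FIRST(L): from L->ε we get {ε}. So FIRST(L) = {ε}.
FIRST(S): from S->D do L D we get {do, then}; from S->if we get {if}. So FIRST(S) = {do, if, then}.
FOLLOW(S) includes $ since S is the start symbol.
FOLLOW(S): S appears on no right-hand side. Thus FOLLOW(S) = {$}.
FOLLOW(D): in S->D do L D (occurrence 1), D is followed by do L D with FIRST {do}; in S->D do L D (occurrence 2), the suffix after D is empty, so FOLLOW(D) ⊇ FOLLOW(S) = {$}. Thus FOLLOW(D) = {$, do}.
For D -> then then if do: FIRST(then then if do) = {then}, so it goes in M[D, t] for t ∈ {then}.
For D -> ε: FIRST(ε) = {ε}, so it goes in M[D, t] for t ∈ {}; since ε ∈ FIRST, also for every t ∈ FOLLOW(D) = {$, do}.
None of these place a production in M[D, if].

none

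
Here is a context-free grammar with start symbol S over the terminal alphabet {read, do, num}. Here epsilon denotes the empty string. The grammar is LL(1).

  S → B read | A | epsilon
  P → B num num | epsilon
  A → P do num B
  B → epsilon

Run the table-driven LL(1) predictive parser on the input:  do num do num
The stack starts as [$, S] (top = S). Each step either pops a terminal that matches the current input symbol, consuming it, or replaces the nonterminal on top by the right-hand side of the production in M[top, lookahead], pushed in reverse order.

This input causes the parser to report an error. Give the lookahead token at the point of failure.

step 1: stack=$ S  input=do num do num $  — expand S → A
step 2: stack=$ A  input=do num do num $  — expand A → P do num B
step 3: stack=$ B num do P  input=do num do num $  — expand P → epsilon
step 4: stack=$ B num do  input=do num do num $  — match do
step 5: stack=$ B num  input=num do num $  — match num
step 6: stack=$ B  input=do num $  — error: M[B, do] is empty

do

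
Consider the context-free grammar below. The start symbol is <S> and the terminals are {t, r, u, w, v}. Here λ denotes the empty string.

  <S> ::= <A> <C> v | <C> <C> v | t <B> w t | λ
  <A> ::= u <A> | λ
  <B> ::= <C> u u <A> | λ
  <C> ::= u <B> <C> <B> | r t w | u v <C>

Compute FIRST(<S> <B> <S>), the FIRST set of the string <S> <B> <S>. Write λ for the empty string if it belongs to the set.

FIRST(<A>): from <A>::=u <A> we get {u}; from <A>::=λ we get {λ}. So FIRST(<A>) = {λ, u}.
FIRST(<C>): from <C>::=u <B> <C> <B> we get {u}; from <C>::=r t w we get {r}; from <C>::=u v <C> we get {u}. So FIRST(<C>) = {r, u}.
FIRST(<S>): from <S>::=<A> <C> v we get {r, u}; from <S>::=<C> <C> v we get {r, u}; from <S>::=t <B> w t we get {t}; from <S>::=λ we get {λ}. So FIRST(<S>) = {λ, r, t, u}.
FIRST(<B>): from <B>::=<C> u u <A> we get {r, u}; from <B>::=λ we get {λ}. So FIRST(<B>) = {λ, r, u}.
FIRST(<S> <B> <S>): take FIRST of each symbol in turn, carrying on past any symbol whose FIRST contains λ; result {λ, r, t, u}.

{λ, r, t, u}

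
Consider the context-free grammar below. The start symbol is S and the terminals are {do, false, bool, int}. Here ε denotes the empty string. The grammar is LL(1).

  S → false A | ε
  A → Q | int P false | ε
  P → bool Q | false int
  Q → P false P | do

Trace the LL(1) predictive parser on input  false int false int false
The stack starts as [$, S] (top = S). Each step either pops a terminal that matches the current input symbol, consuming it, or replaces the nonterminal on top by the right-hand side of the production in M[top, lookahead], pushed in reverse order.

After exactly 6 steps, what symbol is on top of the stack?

int

     Stack              Input                        Action
  1  $ S                false int false int false $  expand S → false A
  2  $ A false          false int false int false $  match false
  3  $ A                int false int false $        expand A → int P false
  4  $ false P int      int false int false $        match int
  5  $ false P          false int false $            expand P → false int
  6  $ false int false  false int false $            match false
Stack after step 6: $ false int (top = int).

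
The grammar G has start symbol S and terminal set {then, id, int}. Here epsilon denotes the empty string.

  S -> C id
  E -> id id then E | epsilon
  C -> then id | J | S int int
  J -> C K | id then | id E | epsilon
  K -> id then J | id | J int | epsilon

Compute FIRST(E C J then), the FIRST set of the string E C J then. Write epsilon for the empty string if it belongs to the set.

{id, int, then}

FIRST(E): from E->id id then E we get {id}; from E->epsilon we get {epsilon}. So FIRST(E) = {epsilon, id}.
FIRST(S): from S->C id we get {id, int, then}. So FIRST(S) = {id, int, then}.
FIRST(C): from C->then id we get {then}; from C->J we get {epsilon, id, int, then}; from C->S int int we get {id, int, then}. So FIRST(C) = {epsilon, id, int, then}.
FIRST(J): from J->C K we get {epsilon, id, int, then}; from J->id then we get {id}; from J->id E we get {id}; from J->epsilon we get {epsilon}. So FIRST(J) = {epsilon, id, int, then}.
FIRST(K): from K->id then J we get {id}; from K->id we get {id}; from K->J int we get {id, int, then}; from K->epsilon we get {epsilon}. So FIRST(K) = {epsilon, id, int, then}.
FIRST(E C J then): take FIRST of each symbol in turn, carrying on past any symbol whose FIRST contains epsilon; result {id, int, then}.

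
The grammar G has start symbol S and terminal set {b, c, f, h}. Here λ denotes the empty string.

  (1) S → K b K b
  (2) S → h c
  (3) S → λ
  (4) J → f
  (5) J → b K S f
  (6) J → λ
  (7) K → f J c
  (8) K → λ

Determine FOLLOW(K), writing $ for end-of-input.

{b, f, h}

FIRST(J): from J→f we get {f}; from J→b K S f we get {b}; from J→λ we get {λ}. So FIRST(J) = {λ, b, f}.
FIRST(K): from K→f J c we get {f}; from K→λ we get {λ}. So FIRST(K) = {λ, f}.
FIRST(S): from S→K b K b we get {b, f}; from S→h c we get {h}; from S→λ we get {λ}. So FIRST(S) = {λ, b, f, h}.
FOLLOW(S) includes $ since S is the start symbol.
FOLLOW(S): in J→b K S f, S is followed by f with FIRST {f}. Thus FOLLOW(S) = {$, f}.
FOLLOW(J): in K→f J c, J is followed by c with FIRST {c}. Thus FOLLOW(J) = {c}.
FOLLOW(K): in S→K b K b (occurrence 1), K is followed by b K b with FIRST {b}; in S→K b K b (occurrence 2), K is followed by b with FIRST {b}; in J→b K S f, K is followed by S f with FIRST {b, f, h}. Thus FOLLOW(K) = {b, f, h}.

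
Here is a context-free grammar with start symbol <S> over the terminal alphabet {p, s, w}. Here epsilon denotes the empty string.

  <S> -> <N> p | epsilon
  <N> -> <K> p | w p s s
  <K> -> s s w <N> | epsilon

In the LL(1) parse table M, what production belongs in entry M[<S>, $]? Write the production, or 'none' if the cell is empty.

FIRST(<K>): from <K>->s s w <N> we get {s}; from <K>->epsilon we get {epsilon}. So FIRST(<K>) = {epsilon, s}.
FIRST(<N>): from <N>-><K> p we get {p, s}; from <N>->w p s s we get {w}. So FIRST(<N>) = {p, s, w}.
FIRST(<S>): from <S>-><N> p we get {p, s, w}; from <S>->epsilon we get {epsilon}. So FIRST(<S>) = {epsilon, p, s, w}.
FOLLOW(<S>) includes $ since <S> is the start symbol.
FOLLOW(<S>): <S> appears on no right-hand side. Thus FOLLOW(<S>) = {$}.
For <S> -> <N> p: FIRST(<N> p) = {p, s, w}, so it goes in M[<S>, t] for t ∈ {p, s, w}.
For <S> -> epsilon: FIRST(epsilon) = {epsilon}, so it goes in M[<S>, t] for t ∈ {}; since epsilon ∈ FIRST, also for every t ∈ FOLLOW(<S>) = {$}.

<S> -> epsilon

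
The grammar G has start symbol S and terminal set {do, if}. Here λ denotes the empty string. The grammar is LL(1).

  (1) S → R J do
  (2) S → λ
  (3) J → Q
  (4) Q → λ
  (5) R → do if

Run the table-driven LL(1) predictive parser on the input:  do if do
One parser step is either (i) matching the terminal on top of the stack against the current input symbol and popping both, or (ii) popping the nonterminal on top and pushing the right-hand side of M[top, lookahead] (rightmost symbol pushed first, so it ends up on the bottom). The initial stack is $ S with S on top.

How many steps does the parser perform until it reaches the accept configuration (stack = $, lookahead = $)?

7

step 1: stack=$ S  input=do if do $  — expand S → R J do
step 2: stack=$ do J R  input=do if do $  — expand R → do if
step 3: stack=$ do J if do  input=do if do $  — match do
step 4: stack=$ do J if  input=if do $  — match if
step 5: stack=$ do J  input=do $  — expand J → Q
step 6: stack=$ do Q  input=do $  — expand Q → λ
step 7: stack=$ do  input=do $  — match do
Accept reached after 7 steps.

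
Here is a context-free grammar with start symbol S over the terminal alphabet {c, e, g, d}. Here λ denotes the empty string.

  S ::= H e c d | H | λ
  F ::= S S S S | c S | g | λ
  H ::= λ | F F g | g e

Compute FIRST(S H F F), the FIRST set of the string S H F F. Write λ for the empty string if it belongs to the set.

FIRST(S) = {λ, c, e, g}  (via H e c d, H)
FIRST(F) = {λ, c, e, g}  (via S S S S)
FIRST(H) = {λ, c, e, g}  (via F F g)
FIRST(S H F F): take FIRST of each symbol in turn, carrying on past any symbol whose FIRST contains λ; result {λ, c, e, g}.

{λ, c, e, g}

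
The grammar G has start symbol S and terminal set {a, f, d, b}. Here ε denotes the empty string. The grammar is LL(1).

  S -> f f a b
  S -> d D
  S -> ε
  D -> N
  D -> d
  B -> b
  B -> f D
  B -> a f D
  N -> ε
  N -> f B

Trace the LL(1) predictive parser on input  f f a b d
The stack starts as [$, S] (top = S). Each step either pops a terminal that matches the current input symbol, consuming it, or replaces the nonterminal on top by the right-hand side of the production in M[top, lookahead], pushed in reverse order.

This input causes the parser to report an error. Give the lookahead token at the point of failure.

     Stack      Input        Action
  1  $ S        f f a b d $  expand S -> f f a b
  2  $ b a f f  f f a b d $  match f
  3  $ b a f    f a b d $    match f
  4  $ b a      a b d $      match a
  5  $ b        b d $        match b
  6  $          d $          error: stack empty but input remains

d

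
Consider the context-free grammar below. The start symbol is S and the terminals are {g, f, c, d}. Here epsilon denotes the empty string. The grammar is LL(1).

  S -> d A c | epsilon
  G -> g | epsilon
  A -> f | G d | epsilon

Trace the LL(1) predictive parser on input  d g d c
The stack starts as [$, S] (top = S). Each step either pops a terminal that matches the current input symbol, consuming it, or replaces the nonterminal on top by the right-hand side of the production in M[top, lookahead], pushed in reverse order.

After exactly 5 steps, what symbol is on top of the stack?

     Stack    Input      Action
  1  $ S      d g d c $  expand S -> d A c
  2  $ c A d  d g d c $  match d
  3  $ c A    g d c $    expand A -> G d
  4  $ c d G  g d c $    expand G -> g
  5  $ c d g  g d c $    match g
Stack after step 5: $ c d (top = d).

d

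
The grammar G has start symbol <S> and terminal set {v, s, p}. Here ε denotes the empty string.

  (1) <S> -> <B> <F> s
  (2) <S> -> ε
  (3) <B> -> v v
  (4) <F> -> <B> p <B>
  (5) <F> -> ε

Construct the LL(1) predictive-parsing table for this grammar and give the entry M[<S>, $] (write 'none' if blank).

FIRST(<B>): from <B>->v v we get {v}. So FIRST(<B>) = {v}.
FIRST(<S>): from <S>-><B> <F> s we get {v}; from <S>->ε we get {ε}. So FIRST(<S>) = {ε, v}.
FIRST(<F>): from <F>-><B> p <B> we get {v}; from <F>->ε we get {ε}. So FIRST(<F>) = {ε, v}.
FOLLOW(<S>) includes $ since <S> is the start symbol.
FOLLOW(<S>): <S> appears on no right-hand side. Thus FOLLOW(<S>) = {$}.
For <S> -> <B> <F> s: FIRST(<B> <F> s) = {v}, so it goes in M[<S>, t] for t ∈ {v}.
For <S> -> ε: FIRST(ε) = {ε}, so it goes in M[<S>, t] for t ∈ {}; since ε ∈ FIRST, also for every t ∈ FOLLOW(<S>) = {$}.

<S> -> ε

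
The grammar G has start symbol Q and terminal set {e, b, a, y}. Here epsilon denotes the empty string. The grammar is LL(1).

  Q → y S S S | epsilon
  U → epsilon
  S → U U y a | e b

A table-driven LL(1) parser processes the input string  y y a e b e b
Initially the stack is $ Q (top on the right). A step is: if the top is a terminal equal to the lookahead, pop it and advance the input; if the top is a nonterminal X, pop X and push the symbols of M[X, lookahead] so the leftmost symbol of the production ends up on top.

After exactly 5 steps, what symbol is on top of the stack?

y

     Stack          Input            Action
  1  $ Q            y y a e b e b $  expand Q → y S S S
  2  $ S S S y      y y a e b e b $  match y
  3  $ S S S        y a e b e b $    expand S → U U y a
  4  $ S S a y U U  y a e b e b $    expand U → epsilon
  5  $ S S a y U    y a e b e b $    expand U → epsilon
Stack after step 5: $ S S a y (top = y).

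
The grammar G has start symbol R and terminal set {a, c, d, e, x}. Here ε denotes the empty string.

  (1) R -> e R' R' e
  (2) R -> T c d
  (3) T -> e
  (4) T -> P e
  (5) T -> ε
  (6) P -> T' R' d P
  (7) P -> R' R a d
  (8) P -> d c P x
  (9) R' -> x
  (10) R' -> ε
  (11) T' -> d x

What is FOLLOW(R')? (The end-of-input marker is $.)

{c, d, e, x}

FIRST(R') = {ε, x}
FIRST(T') = {d}
FIRST(R) = {c, d, e, x}  (via T c d)
FIRST(P) = {c, d, e, x}  (via T' R' d P, R' R a d)
FIRST(T) = {ε, c, d, e, x}  (via P e)
FOLLOW(R) includes $ since R is the start symbol.
FOLLOW(R): in P->R' R a d, R is followed by a d with FIRST {a}. Thus FOLLOW(R) = {$, a}.
FOLLOW(T): in R->T c d, T is followed by c d with FIRST {c}. Thus FOLLOW(T) = {c}.
FOLLOW(P): in T->P e, P is followed by e with FIRST {e}; in P->T' R' d P, the suffix after P is empty (adds nothing new); in P->d c P x, P is followed by x with FIRST {x}. Thus FOLLOW(P) = {e, x}.
FOLLOW(R'): in R->e R' R' e (occurrence 1), R' is followed by R' e with FIRST {e, x}; in R->e R' R' e (occurrence 2), R' is followed by e with FIRST {e}; in P->T' R' d P, R' is followed by d P with FIRST {d}; in P->R' R a d, R' is followed by R a d with FIRST {c, d, e, x}. Thus FOLLOW(R') = {c, d, e, x}.
FOLLOW(T'): in P->T' R' d P, T' is followed by R' d P with FIRST {d, x}. Thus FOLLOW(T') = {d, x}.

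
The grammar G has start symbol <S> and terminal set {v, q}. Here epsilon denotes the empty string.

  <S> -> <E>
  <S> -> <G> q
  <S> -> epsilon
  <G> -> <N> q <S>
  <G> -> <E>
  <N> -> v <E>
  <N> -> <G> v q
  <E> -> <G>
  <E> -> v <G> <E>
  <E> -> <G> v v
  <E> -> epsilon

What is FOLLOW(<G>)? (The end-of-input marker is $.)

FIRST(<S>): from <S>-><E> we get {epsilon, v}; from <S>-><G> q we get {q, v}; from <S>->epsilon we get {epsilon}. So FIRST(<S>) = {epsilon, q, v}.
FIRST(<G>): from <G>-><N> q <S> we get {v}; from <G>-><E> we get {epsilon, v}. So FIRST(<G>) = {epsilon, v}.
FIRST(<N>): from <N>->v <E> we get {v}; from <N>-><G> v q we get {v}. So FIRST(<N>) = {v}.
FIRST(<E>): from <E>-><G> we get {epsilon, v}; from <E>->v <G> <E> we get {v}; from <E>-><G> v v we get {v}; from <E>->epsilon we get {epsilon}. So FIRST(<E>) = {epsilon, v}.
FOLLOW(<S>) includes $ since <S> is the start symbol.
FOLLOW(<N>): in <G>-><N> q <S>, <N> is followed by q <S> with FIRST {q}. Thus FOLLOW(<N>) = {q}.
FOLLOW(<S>): in <G>-><N> q <S>, the suffix after <S> is empty, so FOLLOW(<S>) ⊇ FOLLOW(<G>) = {$, q, v}. Thus FOLLOW(<S>) = {$, q, v}.
FOLLOW(<G>): in <S>-><G> q, <G> is followed by q with FIRST {q}; in <N>-><G> v q, <G> is followed by v q with FIRST {v}; in <E>-><G>, the suffix after <G> is empty, so FOLLOW(<G>) ⊇ FOLLOW(<E>) = {$, q, v}; in <E>->v <G> <E>, <G> is followed by <E> with FIRST {epsilon, v}; in <E>->v <G> <E>, the suffix after <G> is nullable, so FOLLOW(<G>) ⊇ FOLLOW(<E>) = {$, q, v}; in <E>-><G> v v, <G> is followed by v v with FIRST {v}. Thus FOLLOW(<G>) = {$, q, v}.
FOLLOW(<E>): in <S>-><E>, the suffix after <E> is empty, so FOLLOW(<E>) ⊇ FOLLOW(<S>) = {$, q, v}; in <G>-><E>, the suffix after <E> is empty, so FOLLOW(<E>) ⊇ FOLLOW(<G>) = {$, q, v}; in <N>->v <E>, the suffix after <E> is empty, so FOLLOW(<E>) ⊇ FOLLOW(<N>) = {q}; in <E>->v <G> <E>, the suffix after <E> is empty (adds nothing new). Thus FOLLOW(<E>) = {$, q, v}.

{$, q, v}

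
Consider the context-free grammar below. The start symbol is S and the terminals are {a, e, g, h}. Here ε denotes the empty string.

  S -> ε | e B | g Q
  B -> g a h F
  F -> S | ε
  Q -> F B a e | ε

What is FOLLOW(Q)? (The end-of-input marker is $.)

{$, a, g}

FIRST(S): from S->ε we get {ε}; from S->e B we get {e}; from S->g Q we get {g}. So FIRST(S) = {ε, e, g}.
FIRST(B): from B->g a h F we get {g}. So FIRST(B) = {g}.
FIRST(F): from F->S we get {ε, e, g}; from F->ε we get {ε}. So FIRST(F) = {ε, e, g}.
FIRST(Q): from Q->F B a e we get {e, g}; from Q->ε we get {ε}. So FIRST(Q) = {ε, e, g}.
FOLLOW(S) includes $ since S is the start symbol.
FOLLOW(S): in F->S, the suffix after S is empty, so FOLLOW(S) ⊇ FOLLOW(F) = {$, a, g}. Thus FOLLOW(S) = {$, a, g}.
FOLLOW(B): in S->e B, the suffix after B is empty, so FOLLOW(B) ⊇ FOLLOW(S) = {$, a, g}; in Q->F B a e, B is followed by a e with FIRST {a}. Thus FOLLOW(B) = {$, a, g}.
FOLLOW(F): in B->g a h F, the suffix after F is empty, so FOLLOW(F) ⊇ FOLLOW(B) = {$, a, g}; in Q->F B a e, F is followed by B a e with FIRST {g}. Thus FOLLOW(F) = {$, a, g}.
FOLLOW(Q): in S->g Q, the suffix after Q is empty, so FOLLOW(Q) ⊇ FOLLOW(S) = {$, a, g}. Thus FOLLOW(Q) = {$, a, g}.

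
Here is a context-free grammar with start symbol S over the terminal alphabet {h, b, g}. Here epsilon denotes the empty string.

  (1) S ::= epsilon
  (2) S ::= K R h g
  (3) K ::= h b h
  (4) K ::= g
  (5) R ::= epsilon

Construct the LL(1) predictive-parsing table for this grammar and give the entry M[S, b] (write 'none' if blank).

FIRST(K): from K::=h b h we get {h}; from K::=g we get {g}. So FIRST(K) = {g, h}.
FIRST(R): from R::=epsilon we get {epsilon}. So FIRST(R) = {epsilon}.
FIRST(S): from S::=epsilon we get {epsilon}; from S::=K R h g we get {g, h}. So FIRST(S) = {epsilon, g, h}.
FOLLOW(S) includes $ since S is the start symbol.
FOLLOW(S): S appears on no right-hand side. Thus FOLLOW(S) = {$}.
For S ::= epsilon: FIRST(epsilon) = {epsilon}, so it goes in M[S, t] for t ∈ {}; since epsilon ∈ FIRST, also for every t ∈ FOLLOW(S) = {$}.
For S ::= K R h g: FIRST(K R h g) = {g, h}, so it goes in M[S, t] for t ∈ {g, h}.
None of these place a production in M[S, b].

none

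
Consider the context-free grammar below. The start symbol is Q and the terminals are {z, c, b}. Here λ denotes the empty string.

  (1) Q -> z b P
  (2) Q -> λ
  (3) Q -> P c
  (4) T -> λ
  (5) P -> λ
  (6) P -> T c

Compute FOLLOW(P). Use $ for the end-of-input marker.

FIRST(T) = {λ}
FIRST(P) = {λ, c}  (via T c)
FIRST(Q) = {λ, c, z}  (via P c)
FOLLOW(Q) includes $ since Q is the start symbol.
FOLLOW(Q): Q appears on no right-hand side. Thus FOLLOW(Q) = {$}.
FOLLOW(T): in P->T c, T is followed by c with FIRST {c}. Thus FOLLOW(T) = {c}.
FOLLOW(P): in Q->z b P, the suffix after P is empty, so FOLLOW(P) ⊇ FOLLOW(Q) = {$}; in Q->P c, P is followed by c with FIRST {c}. Thus FOLLOW(P) = {$, c}.

{$, c}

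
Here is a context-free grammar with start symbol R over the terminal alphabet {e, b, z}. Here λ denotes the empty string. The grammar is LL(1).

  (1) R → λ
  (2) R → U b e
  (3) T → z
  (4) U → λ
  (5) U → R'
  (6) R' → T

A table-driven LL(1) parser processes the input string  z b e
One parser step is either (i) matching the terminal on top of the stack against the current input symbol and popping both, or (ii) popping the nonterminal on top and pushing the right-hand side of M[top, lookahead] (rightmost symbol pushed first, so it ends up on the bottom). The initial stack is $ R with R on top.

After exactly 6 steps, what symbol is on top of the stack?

e

     Stack     Input    Action
  1  $ R       z b e $  expand R → U b e
  2  $ e b U   z b e $  expand U → R'
  3  $ e b R'  z b e $  expand R' → T
  4  $ e b T   z b e $  expand T → z
  5  $ e b z   z b e $  match z
  6  $ e b     b e $    match b
Stack after step 6: $ e (top = e).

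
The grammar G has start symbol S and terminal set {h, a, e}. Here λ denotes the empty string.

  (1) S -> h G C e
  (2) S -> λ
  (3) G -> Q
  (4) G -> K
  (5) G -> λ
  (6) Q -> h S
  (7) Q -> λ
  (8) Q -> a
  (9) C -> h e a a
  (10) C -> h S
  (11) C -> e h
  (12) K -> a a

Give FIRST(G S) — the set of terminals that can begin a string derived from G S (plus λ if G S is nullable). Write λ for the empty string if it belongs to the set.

{λ, a, h}

FIRST(S): from S->h G C e we get {h}; from S->λ we get {λ}. So FIRST(S) = {λ, h}.
FIRST(Q): from Q->h S we get {h}; from Q->λ we get {λ}; from Q->a we get {a}. So FIRST(Q) = {λ, a, h}.
FIRST(C): from C->h e a a we get {h}; from C->h S we get {h}; from C->e h we get {e}. So FIRST(C) = {e, h}.
FIRST(K): from K->a a we get {a}. So FIRST(K) = {a}.
FIRST(G): from G->Q we get {λ, a, h}; from G->K we get {a}; from G->λ we get {λ}. So FIRST(G) = {λ, a, h}.
FIRST(G S): take FIRST of each symbol in turn, carrying on past any symbol whose FIRST contains λ; result {λ, a, h}.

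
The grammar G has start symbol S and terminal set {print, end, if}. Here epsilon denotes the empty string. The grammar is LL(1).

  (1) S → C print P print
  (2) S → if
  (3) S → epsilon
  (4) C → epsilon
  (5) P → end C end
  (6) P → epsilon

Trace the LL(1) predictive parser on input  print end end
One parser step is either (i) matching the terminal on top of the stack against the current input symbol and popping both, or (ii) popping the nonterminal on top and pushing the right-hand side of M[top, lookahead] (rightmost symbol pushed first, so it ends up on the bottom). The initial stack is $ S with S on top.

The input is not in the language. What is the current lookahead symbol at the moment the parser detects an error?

$

     Stack              Input            Action
  1  $ S                print end end $  expand S → C print P print
  2  $ print P print C  print end end $  expand C → epsilon
  3  $ print P print    print end end $  match print
  4  $ print P          end end $        expand P → end C end
  5  $ print end C end  end end $        match end
  6  $ print end C      end $            expand C → epsilon
  7  $ print end        end $            match end
  8  $ print            $                error: top is terminal print but lookahead is $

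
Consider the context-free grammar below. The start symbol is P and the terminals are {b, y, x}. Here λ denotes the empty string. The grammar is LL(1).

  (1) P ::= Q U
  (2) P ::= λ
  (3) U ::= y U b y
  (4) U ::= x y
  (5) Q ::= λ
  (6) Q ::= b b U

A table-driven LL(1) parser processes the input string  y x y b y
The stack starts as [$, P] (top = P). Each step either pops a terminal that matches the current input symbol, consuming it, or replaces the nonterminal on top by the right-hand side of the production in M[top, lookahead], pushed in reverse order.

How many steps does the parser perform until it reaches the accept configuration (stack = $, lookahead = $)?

step 1: stack=$ P  input=y x y b y $  — expand P ::= Q U
step 2: stack=$ U Q  input=y x y b y $  — expand Q ::= λ
step 3: stack=$ U  input=y x y b y $  — expand U ::= y U b y
step 4: stack=$ y b U y  input=y x y b y $  — match y
step 5: stack=$ y b U  input=x y b y $  — expand U ::= x y
step 6: stack=$ y b y x  input=x y b y $  — match x
step 7: stack=$ y b y  input=y b y $  — match y
step 8: stack=$ y b  input=b y $  — match b
step 9: stack=$ y  input=y $  — match y
Accept reached after 9 steps.

9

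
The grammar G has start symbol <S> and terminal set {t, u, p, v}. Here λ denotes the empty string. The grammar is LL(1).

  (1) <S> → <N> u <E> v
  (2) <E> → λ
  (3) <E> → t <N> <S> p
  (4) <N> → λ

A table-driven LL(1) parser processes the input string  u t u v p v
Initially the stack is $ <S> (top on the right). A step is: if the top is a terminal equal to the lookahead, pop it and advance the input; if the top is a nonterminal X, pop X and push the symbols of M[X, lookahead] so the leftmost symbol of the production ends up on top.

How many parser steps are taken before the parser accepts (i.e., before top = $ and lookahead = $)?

13

step 1: stack=$ <S>  input=u t u v p v $  — expand <S> → <N> u <E> v
step 2: stack=$ v <E> u <N>  input=u t u v p v $  — expand <N> → λ
step 3: stack=$ v <E> u  input=u t u v p v $  — match u
step 4: stack=$ v <E>  input=t u v p v $  — expand <E> → t <N> <S> p
step 5: stack=$ v p <S> <N> t  input=t u v p v $  — match t
step 6: stack=$ v p <S> <N>  input=u v p v $  — expand <N> → λ
step 7: stack=$ v p <S>  input=u v p v $  — expand <S> → <N> u <E> v
step 8: stack=$ v p v <E> u <N>  input=u v p v $  — expand <N> → λ
step 9: stack=$ v p v <E> u  input=u v p v $  — match u
step 10: stack=$ v p v <E>  input=v p v $  — expand <E> → λ
step 11: stack=$ v p v  input=v p v $  — match v
step 12: stack=$ v p  input=p v $  — match p
step 13: stack=$ v  input=v $  — match v
Accept reached after 13 steps.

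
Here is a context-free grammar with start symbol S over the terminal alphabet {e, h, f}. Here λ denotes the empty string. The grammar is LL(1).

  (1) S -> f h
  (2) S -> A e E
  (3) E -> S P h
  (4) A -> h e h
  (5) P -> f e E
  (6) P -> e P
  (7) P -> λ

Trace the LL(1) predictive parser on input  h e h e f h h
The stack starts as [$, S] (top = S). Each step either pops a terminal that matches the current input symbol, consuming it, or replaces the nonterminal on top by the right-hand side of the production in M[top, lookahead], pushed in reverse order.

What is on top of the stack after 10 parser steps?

P

step 1: stack=$ S  input=h e h e f h h $  — expand S -> A e E
step 2: stack=$ E e A  input=h e h e f h h $  — expand A -> h e h
step 3: stack=$ E e h e h  input=h e h e f h h $  — match h
step 4: stack=$ E e h e  input=e h e f h h $  — match e
step 5: stack=$ E e h  input=h e f h h $  — match h
step 6: stack=$ E e  input=e f h h $  — match e
step 7: stack=$ E  input=f h h $  — expand E -> S P h
step 8: stack=$ h P S  input=f h h $  — expand S -> f h
step 9: stack=$ h P h f  input=f h h $  — match f
step 10: stack=$ h P h  input=h h $  — match h
Stack after step 10: $ h P (top = P).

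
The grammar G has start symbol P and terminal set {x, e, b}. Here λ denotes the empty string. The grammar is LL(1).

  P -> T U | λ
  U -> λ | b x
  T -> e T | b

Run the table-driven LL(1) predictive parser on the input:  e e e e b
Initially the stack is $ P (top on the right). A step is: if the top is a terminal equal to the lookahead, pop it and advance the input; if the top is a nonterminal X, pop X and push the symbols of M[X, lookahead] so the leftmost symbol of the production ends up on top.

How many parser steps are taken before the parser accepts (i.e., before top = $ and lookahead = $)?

12

      Stack    Input        Action
   1  $ P      e e e e b $  expand P -> T U
   2  $ U T    e e e e b $  expand T -> e T
   3  $ U T e  e e e e b $  match e
   4  $ U T    e e e b $    expand T -> e T
   5  $ U T e  e e e b $    match e
   6  $ U T    e e b $      expand T -> e T
   7  $ U T e  e e b $      match e
   8  $ U T    e b $        expand T -> e T
   9  $ U T e  e b $        match e
  10  $ U T    b $          expand T -> b
  11  $ U b    b $          match b
  12  $ U      $            expand U -> λ
Accept reached after 12 steps.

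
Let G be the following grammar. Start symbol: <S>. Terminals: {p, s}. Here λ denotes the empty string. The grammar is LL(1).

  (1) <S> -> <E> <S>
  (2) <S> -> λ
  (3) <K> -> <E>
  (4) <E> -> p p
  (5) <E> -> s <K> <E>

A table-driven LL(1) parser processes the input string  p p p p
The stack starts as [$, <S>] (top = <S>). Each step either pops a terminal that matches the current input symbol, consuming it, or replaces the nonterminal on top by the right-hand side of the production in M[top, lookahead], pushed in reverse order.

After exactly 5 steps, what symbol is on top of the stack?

<E>

     Stack      Input      Action
  1  $ <S>      p p p p $  expand <S> -> <E> <S>
  2  $ <S> <E>  p p p p $  expand <E> -> p p
  3  $ <S> p p  p p p p $  match p
  4  $ <S> p    p p p $    match p
  5  $ <S>      p p $      expand <S> -> <E> <S>
Stack after step 5: $ <S> <E> (top = <E>).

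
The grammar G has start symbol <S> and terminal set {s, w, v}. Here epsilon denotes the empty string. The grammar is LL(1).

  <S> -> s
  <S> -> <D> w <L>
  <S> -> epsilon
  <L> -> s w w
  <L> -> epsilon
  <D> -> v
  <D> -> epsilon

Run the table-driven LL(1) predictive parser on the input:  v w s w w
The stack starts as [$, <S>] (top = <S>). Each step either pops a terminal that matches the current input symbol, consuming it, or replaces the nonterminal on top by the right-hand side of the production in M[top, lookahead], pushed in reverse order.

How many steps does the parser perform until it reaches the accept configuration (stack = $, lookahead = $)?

8

     Stack        Input        Action
  1  $ <S>        v w s w w $  expand <S> -> <D> w <L>
  2  $ <L> w <D>  v w s w w $  expand <D> -> v
  3  $ <L> w v    v w s w w $  match v
  4  $ <L> w      w s w w $    match w
  5  $ <L>        s w w $      expand <L> -> s w w
  6  $ w w s      s w w $      match s
  7  $ w w        w w $        match w
  8  $ w          w $          match w
Accept reached after 8 steps.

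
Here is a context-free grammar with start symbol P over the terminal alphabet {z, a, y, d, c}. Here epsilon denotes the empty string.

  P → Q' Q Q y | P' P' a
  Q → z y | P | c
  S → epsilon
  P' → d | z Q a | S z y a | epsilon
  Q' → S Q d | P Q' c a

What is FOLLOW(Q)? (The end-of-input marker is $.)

{a, c, d, y, z}

FIRST(S) = {epsilon}
FIRST(P') = {epsilon, d, z}  (via S z y a)
FIRST(P) = {a, c, d, z}  (via Q' Q Q y, P' P' a)
FIRST(Q) = {a, c, d, z}  (via P)
FIRST(Q') = {a, c, d, z}  (via S Q d, P Q' c a)
FOLLOW(P) includes $ since P is the start symbol.
FOLLOW(Q): in P→Q' Q Q y (occurrence 1), Q is followed by Q y with FIRST {a, c, d, z}; in P→Q' Q Q y (occurrence 2), Q is followed by y with FIRST {y}; in P'→z Q a, Q is followed by a with FIRST {a}; in Q'→S Q d, Q is followed by d with FIRST {d}. Thus FOLLOW(Q) = {a, c, d, y, z}.
FOLLOW(P): in Q→P, the suffix after P is empty, so FOLLOW(P) ⊇ FOLLOW(Q) = {a, c, d, y, z}; in Q'→P Q' c a, P is followed by Q' c a with FIRST {a, c, d, z}. Thus FOLLOW(P) = {$, a, c, d, y, z}.
FOLLOW(S): in P'→S z y a, S is followed by z y a with FIRST {z}; in Q'→S Q d, S is followed by Q d with FIRST {a, c, d, z}. Thus FOLLOW(S) = {a, c, d, z}.
FOLLOW(P'): in P→P' P' a (occurrence 1), P' is followed by P' a with FIRST {a, d, z}; in P→P' P' a (occurrence 2), P' is followed by a with FIRST {a}. Thus FOLLOW(P') = {a, d, z}.
FOLLOW(Q'): in P→Q' Q Q y, Q' is followed by Q Q y with FIRST {a, c, d, z}; in Q'→P Q' c a, Q' is followed by c a with FIRST {c}. Thus FOLLOW(Q') = {a, c, d, z}.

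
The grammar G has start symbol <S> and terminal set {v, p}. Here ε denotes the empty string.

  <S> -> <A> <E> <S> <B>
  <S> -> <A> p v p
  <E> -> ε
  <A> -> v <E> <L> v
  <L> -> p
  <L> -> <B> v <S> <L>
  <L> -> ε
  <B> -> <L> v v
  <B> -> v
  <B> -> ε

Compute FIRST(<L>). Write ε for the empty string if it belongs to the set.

FIRST(<E>): from <E>->ε we get {ε}. So FIRST(<E>) = {ε}.
FIRST(<A>): from <A>->v <E> <L> v we get {v}. So FIRST(<A>) = {v}.
FIRST(<S>): from <S>-><A> <E> <S> <B> we get {v}; from <S>-><A> p v p we get {v}. So FIRST(<S>) = {v}.
FIRST(<L>): from <L>->p we get {p}; from <L>-><B> v <S> <L> we get {p, v}; from <L>->ε we get {ε}. So FIRST(<L>) = {ε, p, v}.
FIRST(<B>): from <B>-><L> v v we get {p, v}; from <B>->v we get {v}; from <B>->ε we get {ε}. So FIRST(<B>) = {ε, p, v}.

{ε, p, v}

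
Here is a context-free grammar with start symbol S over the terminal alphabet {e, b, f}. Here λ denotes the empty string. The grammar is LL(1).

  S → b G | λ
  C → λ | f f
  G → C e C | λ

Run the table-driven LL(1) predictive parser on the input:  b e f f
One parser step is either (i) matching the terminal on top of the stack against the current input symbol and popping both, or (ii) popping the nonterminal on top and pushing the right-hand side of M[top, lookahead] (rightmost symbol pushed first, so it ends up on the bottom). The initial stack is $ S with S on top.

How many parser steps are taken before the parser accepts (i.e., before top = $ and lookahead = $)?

8

     Stack    Input      Action
  1  $ S      b e f f $  expand S → b G
  2  $ G b    b e f f $  match b
  3  $ G      e f f $    expand G → C e C
  4  $ C e C  e f f $    expand C → λ
  5  $ C e    e f f $    match e
  6  $ C      f f $      expand C → f f
  7  $ f f    f f $      match f
  8  $ f      f $        match f
Accept reached after 8 steps.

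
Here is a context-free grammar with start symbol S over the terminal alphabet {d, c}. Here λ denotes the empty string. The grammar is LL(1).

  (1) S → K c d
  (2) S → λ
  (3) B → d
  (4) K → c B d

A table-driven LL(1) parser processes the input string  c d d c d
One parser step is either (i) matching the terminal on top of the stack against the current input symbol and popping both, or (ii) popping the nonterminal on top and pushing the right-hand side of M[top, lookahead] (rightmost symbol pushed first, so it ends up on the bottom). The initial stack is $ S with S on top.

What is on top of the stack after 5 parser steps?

     Stack        Input        Action
  1  $ S          c d d c d $  expand S → K c d
  2  $ d c K      c d d c d $  expand K → c B d
  3  $ d c d B c  c d d c d $  match c
  4  $ d c d B    d d c d $    expand B → d
  5  $ d c d d    d d c d $    match d
Stack after step 5: $ d c d (top = d).

d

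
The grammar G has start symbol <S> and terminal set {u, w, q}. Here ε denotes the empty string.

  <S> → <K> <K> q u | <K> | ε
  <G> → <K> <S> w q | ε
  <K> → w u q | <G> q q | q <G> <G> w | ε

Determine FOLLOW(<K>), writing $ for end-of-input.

FIRST(<S>): from <S>→<K> <K> q u we get {q, w}; from <S>→<K> we get {ε, q, w}; from <S>→ε we get {ε}. So FIRST(<S>) = {ε, q, w}.
FIRST(<G>): from <G>→<K> <S> w q we get {q, w}; from <G>→ε we get {ε}. So FIRST(<G>) = {ε, q, w}.
FIRST(<K>): from <K>→w u q we get {w}; from <K>→<G> q q we get {q, w}; from <K>→q <G> <G> w we get {q}; from <K>→ε we get {ε}. So FIRST(<K>) = {ε, q, w}.
FOLLOW(<S>) includes $ since <S> is the start symbol.
FOLLOW(<S>): in <G>→<K> <S> w q, <S> is followed by w q with FIRST {w}. Thus FOLLOW(<S>) = {$, w}.
FOLLOW(<G>): in <K>→<G> q q, <G> is followed by q q with FIRST {q}; in <K>→q <G> <G> w (occurrence 1), <G> is followed by <G> w with FIRST {q, w}; in <K>→q <G> <G> w (occurrence 2), <G> is followed by w with FIRST {w}. Thus FOLLOW(<G>) = {q, w}.
FOLLOW(<K>): in <S>→<K> <K> q u (occurrence 1), <K> is followed by <K> q u with FIRST {q, w}; in <S>→<K> <K> q u (occurrence 2), <K> is followed by q u with FIRST {q}; in <S>→<K>, the suffix after <K> is empty, so FOLLOW(<K>) ⊇ FOLLOW(<S>) = {$, w}; in <G>→<K> <S> w q, <K> is followed by <S> w q with FIRST {q, w}. Thus FOLLOW(<K>) = {$, q, w}.

{$, q, w}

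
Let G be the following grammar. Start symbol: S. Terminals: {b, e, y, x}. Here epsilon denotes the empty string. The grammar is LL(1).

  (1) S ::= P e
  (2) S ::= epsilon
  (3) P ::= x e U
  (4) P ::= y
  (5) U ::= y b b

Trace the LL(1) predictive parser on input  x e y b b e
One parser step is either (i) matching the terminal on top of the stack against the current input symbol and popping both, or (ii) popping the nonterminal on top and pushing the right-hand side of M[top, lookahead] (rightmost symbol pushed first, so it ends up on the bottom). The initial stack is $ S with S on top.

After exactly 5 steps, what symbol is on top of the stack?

y

     Stack      Input          Action
  1  $ S        x e y b b e $  expand S ::= P e
  2  $ e P      x e y b b e $  expand P ::= x e U
  3  $ e U e x  x e y b b e $  match x
  4  $ e U e    e y b b e $    match e
  5  $ e U      y b b e $      expand U ::= y b b
Stack after step 5: $ e b b y (top = y).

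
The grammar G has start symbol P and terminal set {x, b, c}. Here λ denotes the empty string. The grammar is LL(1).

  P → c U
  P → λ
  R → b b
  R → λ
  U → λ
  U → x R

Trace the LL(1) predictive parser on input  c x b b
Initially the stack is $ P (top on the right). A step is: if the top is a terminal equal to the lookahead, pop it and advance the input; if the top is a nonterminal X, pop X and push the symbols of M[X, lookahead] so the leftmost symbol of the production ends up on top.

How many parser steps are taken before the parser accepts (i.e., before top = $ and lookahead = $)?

     Stack  Input      Action
  1  $ P    c x b b $  expand P → c U
  2  $ U c  c x b b $  match c
  3  $ U    x b b $    expand U → x R
  4  $ R x  x b b $    match x
  5  $ R    b b $      expand R → b b
  6  $ b b  b b $      match b
  7  $ b    b $        match b
Accept reached after 7 steps.

7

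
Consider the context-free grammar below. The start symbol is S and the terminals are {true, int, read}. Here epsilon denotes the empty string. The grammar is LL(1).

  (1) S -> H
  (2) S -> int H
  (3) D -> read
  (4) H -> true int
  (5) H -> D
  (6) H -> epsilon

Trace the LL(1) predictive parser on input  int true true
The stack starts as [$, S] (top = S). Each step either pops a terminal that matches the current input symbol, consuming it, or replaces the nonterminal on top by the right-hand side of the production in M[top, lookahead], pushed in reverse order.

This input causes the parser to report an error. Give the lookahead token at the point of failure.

     Stack       Input            Action
  1  $ S         int true true $  expand S -> int H
  2  $ H int     int true true $  match int
  3  $ H         true true $      expand H -> true int
  4  $ int true  true true $      match true
  5  $ int       true $           error: top is terminal int but lookahead is true

true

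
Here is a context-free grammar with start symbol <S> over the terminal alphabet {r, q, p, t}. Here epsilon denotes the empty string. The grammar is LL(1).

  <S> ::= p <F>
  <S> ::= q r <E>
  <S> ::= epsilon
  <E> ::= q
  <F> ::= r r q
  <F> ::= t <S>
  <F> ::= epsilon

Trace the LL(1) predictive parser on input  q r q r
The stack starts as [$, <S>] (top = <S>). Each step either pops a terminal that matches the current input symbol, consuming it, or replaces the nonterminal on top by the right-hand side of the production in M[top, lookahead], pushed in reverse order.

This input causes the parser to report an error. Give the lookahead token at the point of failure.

     Stack      Input      Action
  1  $ <S>      q r q r $  expand <S> ::= q r <E>
  2  $ <E> r q  q r q r $  match q
  3  $ <E> r    r q r $    match r
  4  $ <E>      q r $      expand <E> ::= q
  5  $ q        q r $      match q
  6  $          r $        error: stack empty but input remains

r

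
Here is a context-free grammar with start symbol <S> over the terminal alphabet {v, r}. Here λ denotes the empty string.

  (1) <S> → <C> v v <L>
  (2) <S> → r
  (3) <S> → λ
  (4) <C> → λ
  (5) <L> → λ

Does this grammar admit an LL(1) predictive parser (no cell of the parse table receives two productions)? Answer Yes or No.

FIRST(<S>) = {λ, r, v}
FIRST(<C>) = {λ}
FIRST(<L>) = {λ}
FOLLOW(<S>) = {$}
FOLLOW(<C>) = {v}
FOLLOW(<L>) = {$}
Each cell of M receives at most one production.

Yes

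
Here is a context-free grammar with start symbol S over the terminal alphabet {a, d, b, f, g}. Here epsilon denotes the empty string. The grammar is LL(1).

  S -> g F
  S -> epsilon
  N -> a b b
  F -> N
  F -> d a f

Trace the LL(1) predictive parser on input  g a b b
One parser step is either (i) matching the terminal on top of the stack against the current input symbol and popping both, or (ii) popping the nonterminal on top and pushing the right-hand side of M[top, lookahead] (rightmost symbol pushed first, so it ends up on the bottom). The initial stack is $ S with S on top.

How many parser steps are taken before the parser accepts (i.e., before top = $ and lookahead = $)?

step 1: stack=$ S  input=g a b b $  — expand S -> g F
step 2: stack=$ F g  input=g a b b $  — match g
step 3: stack=$ F  input=a b b $  — expand F -> N
step 4: stack=$ N  input=a b b $  — expand N -> a b b
step 5: stack=$ b b a  input=a b b $  — match a
step 6: stack=$ b b  input=b b $  — match b
step 7: stack=$ b  input=b $  — match b
Accept reached after 7 steps.

7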